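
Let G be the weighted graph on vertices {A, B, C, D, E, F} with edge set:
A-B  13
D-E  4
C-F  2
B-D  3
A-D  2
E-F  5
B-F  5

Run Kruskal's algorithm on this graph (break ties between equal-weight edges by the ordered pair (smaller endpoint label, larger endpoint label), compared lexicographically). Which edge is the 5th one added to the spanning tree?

B-F

Sort edges by weight, then run Kruskal:
A-D (2): add. Components now {A,D} {B} {C} {E} {F}
C-F (2): add. Components now {A,D} {B} {C,F} {E}
B-D (3): add. Components now {A,B,D} {C,F} {E}
D-E (4): add. Components now {A,B,D,E} {C,F}
B-F (5): add. Components now {A,B,C,D,E,F}
The 5th edge added is B-F.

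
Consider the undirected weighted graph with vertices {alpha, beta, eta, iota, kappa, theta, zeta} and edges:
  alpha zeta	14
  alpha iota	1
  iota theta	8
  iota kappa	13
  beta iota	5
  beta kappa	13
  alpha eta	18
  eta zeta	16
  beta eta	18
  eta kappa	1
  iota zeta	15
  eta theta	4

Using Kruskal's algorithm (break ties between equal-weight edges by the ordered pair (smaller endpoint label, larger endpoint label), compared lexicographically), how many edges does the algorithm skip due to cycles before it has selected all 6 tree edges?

2

Kruskal's algorithm — process edges by increasing weight (ties by edge label):
alpha iota (1): add — endpoints in different components.
eta kappa (1): add — endpoints in different components.
eta theta (4): add — endpoints in different components.
beta iota (5): add — endpoints in different components.
iota theta (8): add — endpoints in different components.
beta kappa (13): skip — kappa and beta already connected.
iota kappa (13): skip — kappa and iota already connected.
alpha zeta (14): add — endpoints in different components.
Edges rejected before the tree was complete: 2.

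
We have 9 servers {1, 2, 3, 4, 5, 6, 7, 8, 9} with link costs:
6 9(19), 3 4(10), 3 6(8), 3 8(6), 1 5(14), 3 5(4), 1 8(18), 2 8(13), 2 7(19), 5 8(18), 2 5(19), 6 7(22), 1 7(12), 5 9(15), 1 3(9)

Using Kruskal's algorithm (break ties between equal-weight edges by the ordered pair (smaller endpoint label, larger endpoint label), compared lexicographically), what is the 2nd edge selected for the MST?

Kruskal: consider edges lightest-first.
3 5 (4): add — endpoints in different components.
3 8 (6): add — endpoints in different components.
3 6 (8): add — endpoints in different components.
1 3 (9): add — endpoints in different components.
3 4 (10): add — endpoints in different components.
1 7 (12): add — endpoints in different components.
2 8 (13): add — endpoints in different components.
1 5 (14): skip — 1 and 5 already connected.
5 9 (15): add — endpoints in different components.
The 2nd edge added is 3 8.

3-8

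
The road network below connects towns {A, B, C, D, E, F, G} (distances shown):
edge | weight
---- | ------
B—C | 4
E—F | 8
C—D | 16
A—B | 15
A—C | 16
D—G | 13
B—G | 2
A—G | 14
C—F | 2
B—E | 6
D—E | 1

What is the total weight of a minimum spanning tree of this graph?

29

Kruskal: consider edges lightest-first.
D—E (1): add. Components now {A} {B} {C} {D,E} {F} {G}
B—G (2): add. Components now {A} {B,G} {C} {D,E} {F}
C—F (2): add. Components now {A} {B,G} {C,F} {D,E}
B—C (4): add. Components now {A} {B,C,F,G} {D,E}
B—E (6): add. Components now {A} {B,C,D,E,F,G}
E—F (8): skip — E and F already connected.
D—G (13): skip — D and G already connected.
A—G (14): add. Components now {A,B,C,D,E,F,G}
MST edges: D—E, B—G, C—F, B—C, B—E, A—G; total weight 1+2+2+4+6+14 = 29.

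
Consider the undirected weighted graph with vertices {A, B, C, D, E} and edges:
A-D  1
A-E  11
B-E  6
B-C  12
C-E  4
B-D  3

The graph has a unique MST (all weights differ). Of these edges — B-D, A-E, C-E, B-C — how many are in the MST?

2

Kruskal's algorithm — process edges by increasing weight (ties by edge label):
A-D (1): add — endpoints in different components.
B-D (3): add — endpoints in different components.
C-E (4): add — endpoints in different components.
B-E (6): add — endpoints in different components.
MST edge set: {A-D, B-D, C-E, B-E}.
Of the listed edges, {B-D, C-E} are in the MST → 2.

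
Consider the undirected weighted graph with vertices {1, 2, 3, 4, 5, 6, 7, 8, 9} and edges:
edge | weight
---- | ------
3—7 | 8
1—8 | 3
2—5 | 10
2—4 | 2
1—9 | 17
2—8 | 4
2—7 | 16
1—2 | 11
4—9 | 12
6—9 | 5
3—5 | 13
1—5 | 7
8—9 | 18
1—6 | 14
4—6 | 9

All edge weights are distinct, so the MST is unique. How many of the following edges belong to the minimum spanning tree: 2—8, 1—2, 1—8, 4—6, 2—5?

Kruskal's algorithm — process edges by increasing weight (ties by edge label):
2—4 (2): add — endpoints in different components.
1—8 (3): add — endpoints in different components.
2—8 (4): add — endpoints in different components.
6—9 (5): add — endpoints in different components.
1—5 (7): add — endpoints in different components.
3—7 (8): add — endpoints in different components.
4—6 (9): add — endpoints in different components.
2—5 (10): skip — 2 and 5 already connected.
1—2 (11): skip — 1 and 2 already connected.
4—9 (12): skip — 4 and 9 already connected.
3—5 (13): add — endpoints in different components.
MST edge set: {2—4, 1—8, 2—8, 6—9, 1—5, 3—7, 4—6, 3—5}.
Of the listed edges, {2—8, 1—8, 4—6} are in the MST → 3.

3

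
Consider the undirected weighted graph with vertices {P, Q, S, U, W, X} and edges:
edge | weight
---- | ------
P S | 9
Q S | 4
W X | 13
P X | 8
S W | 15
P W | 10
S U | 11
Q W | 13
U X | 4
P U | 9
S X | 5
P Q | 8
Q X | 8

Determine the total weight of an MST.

31

Sort edges by weight, then run Kruskal:
Q S (4): add. Components now {P} {Q,S} {W} {U} {X}
U X (4): add. Components now {P} {Q,S} {W} {U,X}
S X (5): add. Components now {P} {Q,S,U,X} {W}
P Q (8): add. Components now {P,Q,S,U,X} {W}
P X (8): skip — P and X already connected.
Q X (8): skip — Q and X already connected.
P S (9): skip — P and S already connected.
P U (9): skip — P and U already connected.
P W (10): add. Components now {P,Q,S,U,W,X}
MST edges: Q S, U X, S X, P Q, P W; total weight 4+4+5+8+10 = 31.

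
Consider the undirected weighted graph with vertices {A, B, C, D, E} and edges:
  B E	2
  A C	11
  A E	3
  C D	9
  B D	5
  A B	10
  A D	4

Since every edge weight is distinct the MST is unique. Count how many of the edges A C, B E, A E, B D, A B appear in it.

2

Kruskal's algorithm — process edges by increasing weight (ties by edge label):
B E (2): add — endpoints in different components.
A E (3): add — endpoints in different components.
A D (4): add — endpoints in different components.
B D (5): skip — B and D already connected.
C D (9): add — endpoints in different components.
MST edge set: {B E, A E, A D, C D}.
Of the listed edges, {B E, A E} are in the MST → 2.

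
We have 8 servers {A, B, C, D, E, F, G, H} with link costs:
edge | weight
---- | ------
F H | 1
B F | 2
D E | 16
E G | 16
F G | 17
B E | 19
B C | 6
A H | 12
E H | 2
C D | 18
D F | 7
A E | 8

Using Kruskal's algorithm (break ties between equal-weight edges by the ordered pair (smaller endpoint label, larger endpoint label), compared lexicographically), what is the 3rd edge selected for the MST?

Kruskal: consider edges lightest-first.
F H (1): add — endpoints in different components.
B F (2): add — endpoints in different components.
E H (2): add — endpoints in different components.
B C (6): add — endpoints in different components.
D F (7): add — endpoints in different components.
A E (8): add — endpoints in different components.
A H (12): skip — A and H already connected.
D E (16): skip — D and E already connected.
E G (16): add — endpoints in different components.
The 3rd edge added is E H.

E-H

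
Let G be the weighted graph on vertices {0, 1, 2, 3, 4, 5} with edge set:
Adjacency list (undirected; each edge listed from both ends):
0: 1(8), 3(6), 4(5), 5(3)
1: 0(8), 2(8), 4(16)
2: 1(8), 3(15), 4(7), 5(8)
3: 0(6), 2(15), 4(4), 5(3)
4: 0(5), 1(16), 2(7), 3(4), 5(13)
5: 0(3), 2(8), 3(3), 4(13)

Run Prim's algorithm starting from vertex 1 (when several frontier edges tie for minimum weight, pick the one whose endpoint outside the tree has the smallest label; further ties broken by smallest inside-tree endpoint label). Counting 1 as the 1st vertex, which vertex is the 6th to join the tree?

Prim, starting at 1.
Step 1: frontier [0 1 8, 1 2 8, 1 4 16] → take 0 1 (8); add 0.
Step 2: frontier [0 5 3, 0 4 5, 0 3 6, 1 2 8, 1 4 16] → take 0 5 (3); add 5.
Step 3: frontier [0 4 5, 0 3 6, 1 2 8, 1 4 16, 3 5 3, 2 5 8, 4 5 13] → take 3 5 (3); add 3.
Step 4: frontier [0 4 5, 1 2 8, 1 4 16, 3 4 4, 2 3 15, 2 5 8, 4 5 13] → take 3 4 (4); add 4.
Step 5: frontier [1 2 8, 2 3 15, 2 4 7, 2 5 8] → take 2 4 (7); add 2.
Vertex order: 1, 0, 5, 3, 4, 2. The 6th vertex is 2.

2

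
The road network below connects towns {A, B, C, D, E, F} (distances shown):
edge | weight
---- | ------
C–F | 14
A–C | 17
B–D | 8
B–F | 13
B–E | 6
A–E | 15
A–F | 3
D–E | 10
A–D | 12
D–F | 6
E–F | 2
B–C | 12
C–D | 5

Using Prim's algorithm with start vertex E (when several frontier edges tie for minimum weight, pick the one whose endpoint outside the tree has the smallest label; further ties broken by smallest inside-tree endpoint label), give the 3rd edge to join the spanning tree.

Grow the tree from E using Prim:
Step 1: cheapest edge leaving the tree is E–F (2); add F.
Step 2: cheapest edge leaving the tree is A–F (3); add A.
Step 3: cheapest edge leaving the tree is B–E (6); add B.
Step 4: cheapest edge leaving the tree is D–F (6); add D.
Step 5: cheapest edge leaving the tree is C–D (5); add C.
The 3rd edge added is B–E.

B-E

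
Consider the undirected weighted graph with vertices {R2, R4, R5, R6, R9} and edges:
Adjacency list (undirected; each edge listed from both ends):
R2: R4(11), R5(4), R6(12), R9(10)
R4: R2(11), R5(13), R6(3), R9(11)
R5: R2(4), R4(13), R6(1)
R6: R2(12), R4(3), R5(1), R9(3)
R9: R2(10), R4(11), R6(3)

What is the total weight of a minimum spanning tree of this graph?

11

Prim, starting at R5.
Step 1: frontier [R5-R6 1, R2-R5 4, R4-R5 13] → take R5-R6 (1); add R6.
Step 2: frontier [R2-R5 4, R4-R5 13, R4-R6 3, R6-R9 3, R2-R6 12] → take R4-R6 (3); add R4.
Step 3: frontier [R2-R4 11, R4-R9 11, R2-R5 4, R6-R9 3, R2-R6 12] → take R6-R9 (3); add R9.
Step 4: frontier [R2-R4 11, R2-R5 4, R2-R6 12, R2-R9 10] → take R2-R5 (4); add R2.
MST edges: R5-R6, R4-R6, R6-R9, R2-R5; total weight 1+3+3+4 = 11.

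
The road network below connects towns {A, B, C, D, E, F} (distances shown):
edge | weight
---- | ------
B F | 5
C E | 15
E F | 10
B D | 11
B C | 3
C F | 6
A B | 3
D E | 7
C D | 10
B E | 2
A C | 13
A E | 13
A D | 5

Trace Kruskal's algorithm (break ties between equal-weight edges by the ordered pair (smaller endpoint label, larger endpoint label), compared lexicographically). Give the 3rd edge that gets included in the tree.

B-C

Kruskal: consider edges lightest-first.
B E (2): add. Components now {A} {B,E} {C} {D} {F}
A B (3): add. Components now {A,B,E} {C} {D} {F}
B C (3): add. Components now {A,B,C,E} {D} {F}
A D (5): add. Components now {A,B,C,D,E} {F}
B F (5): add. Components now {A,B,C,D,E,F}
The 3rd edge added is B C.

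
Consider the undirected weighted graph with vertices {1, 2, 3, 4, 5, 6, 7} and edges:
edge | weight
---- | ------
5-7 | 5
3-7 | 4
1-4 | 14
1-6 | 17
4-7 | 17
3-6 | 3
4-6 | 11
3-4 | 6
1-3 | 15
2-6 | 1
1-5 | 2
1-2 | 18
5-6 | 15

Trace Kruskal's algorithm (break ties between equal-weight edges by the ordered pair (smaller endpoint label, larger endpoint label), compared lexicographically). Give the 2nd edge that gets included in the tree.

1-5

Sort edges by weight, then run Kruskal:
2-6 (1): add — endpoints in different components.
1-5 (2): add — endpoints in different components.
3-6 (3): add — endpoints in different components.
3-7 (4): add — endpoints in different components.
5-7 (5): add — endpoints in different components.
3-4 (6): add — endpoints in different components.
The 2nd edge added is 1-5.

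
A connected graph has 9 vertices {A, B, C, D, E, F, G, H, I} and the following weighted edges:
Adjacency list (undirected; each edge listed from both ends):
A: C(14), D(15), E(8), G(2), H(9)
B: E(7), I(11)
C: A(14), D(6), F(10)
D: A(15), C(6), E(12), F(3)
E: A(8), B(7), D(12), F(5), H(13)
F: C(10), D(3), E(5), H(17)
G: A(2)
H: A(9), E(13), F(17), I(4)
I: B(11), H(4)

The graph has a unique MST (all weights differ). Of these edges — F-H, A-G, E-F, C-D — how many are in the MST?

3

Kruskal's algorithm — process edges by increasing weight (ties by edge label):
A-G (2): add — endpoints in different components.
D-F (3): add — endpoints in different components.
H-I (4): add — endpoints in different components.
E-F (5): add — endpoints in different components.
C-D (6): add — endpoints in different components.
B-E (7): add — endpoints in different components.
A-E (8): add — endpoints in different components.
A-H (9): add — endpoints in different components.
MST edge set: {A-G, D-F, H-I, E-F, C-D, B-E, A-E, A-H}.
Of the listed edges, {A-G, E-F, C-D} are in the MST → 3.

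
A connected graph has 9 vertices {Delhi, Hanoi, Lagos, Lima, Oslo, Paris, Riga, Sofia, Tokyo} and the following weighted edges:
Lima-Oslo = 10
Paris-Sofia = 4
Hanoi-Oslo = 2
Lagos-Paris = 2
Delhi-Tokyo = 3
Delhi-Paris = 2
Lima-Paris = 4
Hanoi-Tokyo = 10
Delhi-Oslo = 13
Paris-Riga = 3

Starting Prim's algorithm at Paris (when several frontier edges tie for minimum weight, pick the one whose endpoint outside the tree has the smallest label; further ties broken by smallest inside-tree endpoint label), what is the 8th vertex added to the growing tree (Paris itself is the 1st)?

Grow the tree from Paris using Prim:
Step 1: cheapest edge leaving the tree is Delhi-Paris (2); add Delhi.
Step 2: cheapest edge leaving the tree is Lagos-Paris (2); add Lagos.
Step 3: cheapest edge leaving the tree is Paris-Riga (3); add Riga.
Step 4: cheapest edge leaving the tree is Delhi-Tokyo (3); add Tokyo.
Step 5: cheapest edge leaving the tree is Lima-Paris (4); add Lima.
Step 6: cheapest edge leaving the tree is Paris-Sofia (4); add Sofia.
Step 7: cheapest edge leaving the tree is Hanoi-Tokyo (10); add Hanoi.
Step 8: cheapest edge leaving the tree is Hanoi-Oslo (2); add Oslo.
Vertex order: Paris, Delhi, Lagos, Riga, Tokyo, Lima, Sofia, Hanoi, Oslo. The 8th vertex is Hanoi.

Hanoi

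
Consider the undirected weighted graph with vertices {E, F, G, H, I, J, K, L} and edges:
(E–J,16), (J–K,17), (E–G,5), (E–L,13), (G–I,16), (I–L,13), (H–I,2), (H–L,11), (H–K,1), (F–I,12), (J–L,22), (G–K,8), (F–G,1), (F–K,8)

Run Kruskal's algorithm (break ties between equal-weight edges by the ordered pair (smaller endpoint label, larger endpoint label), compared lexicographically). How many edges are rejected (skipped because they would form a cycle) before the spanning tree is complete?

Sort edges by weight, then run Kruskal:
F–G (1): add — endpoints in different components.
H–K (1): add — endpoints in different components.
H–I (2): add — endpoints in different components.
E–G (5): add — endpoints in different components.
F–K (8): add — endpoints in different components.
G–K (8): skip — G and K already connected.
H–L (11): add — endpoints in different components.
F–I (12): skip — F and I already connected.
E–L (13): skip — E and L already connected.
I–L (13): skip — I and L already connected.
E–J (16): add — endpoints in different components.
Edges rejected before the tree was complete: 4.

4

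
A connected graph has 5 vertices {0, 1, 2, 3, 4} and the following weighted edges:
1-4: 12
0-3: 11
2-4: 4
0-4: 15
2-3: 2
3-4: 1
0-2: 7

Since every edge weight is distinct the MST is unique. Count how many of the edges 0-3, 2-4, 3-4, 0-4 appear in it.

Sort edges by weight, then run Kruskal:
3-4 (1): add — endpoints in different components.
2-3 (2): add — endpoints in different components.
2-4 (4): skip — 2 and 4 already connected.
0-2 (7): add — endpoints in different components.
0-3 (11): skip — 0 and 3 already connected.
1-4 (12): add — endpoints in different components.
MST edge set: {3-4, 2-3, 0-2, 1-4}.
Of the listed edges, {3-4} are in the MST → 1.

1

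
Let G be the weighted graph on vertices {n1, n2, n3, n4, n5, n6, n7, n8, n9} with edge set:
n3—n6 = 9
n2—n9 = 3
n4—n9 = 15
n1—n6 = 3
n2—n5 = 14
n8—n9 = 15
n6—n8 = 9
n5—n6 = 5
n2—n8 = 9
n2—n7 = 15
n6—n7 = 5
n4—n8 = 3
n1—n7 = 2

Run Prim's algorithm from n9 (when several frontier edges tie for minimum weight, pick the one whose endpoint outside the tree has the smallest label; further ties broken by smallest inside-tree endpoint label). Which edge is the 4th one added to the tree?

Prim, starting at n9.
Step 1: frontier [n2—n9 3, n4—n9 15, n8—n9 15] → take n2—n9 (3); add n2.
Step 2: frontier [n2—n8 9, n2—n5 14, n2—n7 15, n4—n9 15, n8—n9 15] → take n2—n8 (9); add n8.
Step 3: frontier [n2—n5 14, n2—n7 15, n4—n8 3, n6—n8 9, n4—n9 15] → take n4—n8 (3); add n4.
Step 4: frontier [n2—n5 14, n2—n7 15, n6—n8 9] → take n6—n8 (9); add n6.
Step 5: frontier [n2—n5 14, n2—n7 15, n1—n6 3, n5—n6 5, n6—n7 5, n3—n6 9] → take n1—n6 (3); add n1.
Step 6: frontier [n1—n7 2, n2—n5 14, n2—n7 15, n5—n6 5, n6—n7 5, n3—n6 9] → take n1—n7 (2); add n7.
Step 7: frontier [n2—n5 14, n5—n6 5, n3—n6 9] → take n5—n6 (5); add n5.
Step 8: frontier [n3—n6 9] → take n3—n6 (9); add n3.
The 4th edge added is n6—n8.

n6-n8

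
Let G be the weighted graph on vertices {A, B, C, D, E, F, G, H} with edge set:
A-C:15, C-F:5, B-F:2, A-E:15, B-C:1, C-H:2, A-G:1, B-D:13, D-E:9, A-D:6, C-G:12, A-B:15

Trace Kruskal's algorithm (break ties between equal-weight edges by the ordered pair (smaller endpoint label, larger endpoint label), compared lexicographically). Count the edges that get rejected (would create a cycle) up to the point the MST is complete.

1

Kruskal's algorithm — process edges by increasing weight (ties by edge label):
A-G (1): add — endpoints in different components.
B-C (1): add — endpoints in different components.
B-F (2): add — endpoints in different components.
C-H (2): add — endpoints in different components.
C-F (5): skip — C and F already connected.
A-D (6): add — endpoints in different components.
D-E (9): add — endpoints in different components.
C-G (12): add — endpoints in different components.
Edges rejected before the tree was complete: 1.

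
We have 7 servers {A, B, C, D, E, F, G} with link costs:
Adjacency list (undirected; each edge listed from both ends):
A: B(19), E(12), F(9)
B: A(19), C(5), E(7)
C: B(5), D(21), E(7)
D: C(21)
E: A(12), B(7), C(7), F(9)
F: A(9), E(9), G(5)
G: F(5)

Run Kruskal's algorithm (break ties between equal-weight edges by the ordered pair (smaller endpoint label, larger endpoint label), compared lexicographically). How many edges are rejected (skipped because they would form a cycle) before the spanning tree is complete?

3

Kruskal: consider edges lightest-first.
B-C (5): add — endpoints in different components.
F-G (5): add — endpoints in different components.
B-E (7): add — endpoints in different components.
C-E (7): skip — C and E already connected.
A-F (9): add — endpoints in different components.
E-F (9): add — endpoints in different components.
A-E (12): skip — A and E already connected.
A-B (19): skip — A and B already connected.
C-D (21): add — endpoints in different components.
Edges rejected before the tree was complete: 3.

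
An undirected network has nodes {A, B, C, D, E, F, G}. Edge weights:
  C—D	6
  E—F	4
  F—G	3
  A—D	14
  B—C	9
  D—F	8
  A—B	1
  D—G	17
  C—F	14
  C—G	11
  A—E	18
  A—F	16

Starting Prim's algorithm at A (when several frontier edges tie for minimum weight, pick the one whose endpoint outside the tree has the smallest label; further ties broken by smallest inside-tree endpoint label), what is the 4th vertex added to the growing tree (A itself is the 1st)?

D

Grow the tree from A using Prim:
Step 1: cheapest edge leaving the tree is A—B (1); add B.
Step 2: cheapest edge leaving the tree is B—C (9); add C.
Step 3: cheapest edge leaving the tree is C—D (6); add D.
Step 4: cheapest edge leaving the tree is D—F (8); add F.
Step 5: cheapest edge leaving the tree is F—G (3); add G.
Step 6: cheapest edge leaving the tree is E—F (4); add E.
Vertex order: A, B, C, D, F, G, E. The 4th vertex is D.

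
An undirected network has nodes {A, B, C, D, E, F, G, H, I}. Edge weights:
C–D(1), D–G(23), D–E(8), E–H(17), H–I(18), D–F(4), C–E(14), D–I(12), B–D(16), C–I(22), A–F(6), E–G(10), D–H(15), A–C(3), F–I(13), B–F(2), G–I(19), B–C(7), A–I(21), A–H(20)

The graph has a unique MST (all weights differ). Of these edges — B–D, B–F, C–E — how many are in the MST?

Kruskal: consider edges lightest-first.
C–D (1): add — endpoints in different components.
B–F (2): add — endpoints in different components.
A–C (3): add — endpoints in different components.
D–F (4): add — endpoints in different components.
A–F (6): skip — A and F already connected.
B–C (7): skip — B and C already connected.
D–E (8): add — endpoints in different components.
E–G (10): add — endpoints in different components.
D–I (12): add — endpoints in different components.
F–I (13): skip — F and I already connected.
C–E (14): skip — C and E already connected.
D–H (15): add — endpoints in different components.
MST edge set: {C–D, B–F, A–C, D–F, D–E, E–G, D–I, D–H}.
Of the listed edges, {B–F} are in the MST → 1.

1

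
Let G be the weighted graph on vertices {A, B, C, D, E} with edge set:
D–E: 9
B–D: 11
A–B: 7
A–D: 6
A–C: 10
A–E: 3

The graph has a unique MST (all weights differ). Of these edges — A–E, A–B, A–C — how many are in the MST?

3

Sort edges by weight, then run Kruskal:
A–E (3): add. Components now {A,E} {B} {C} {D}
A–D (6): add. Components now {A,D,E} {B} {C}
A–B (7): add. Components now {A,B,D,E} {C}
D–E (9): skip — D and E already connected.
A–C (10): add. Components now {A,B,C,D,E}
MST edge set: {A–E, A–D, A–B, A–C}.
Of the listed edges, {A–E, A–B, A–C} are in the MST → 3.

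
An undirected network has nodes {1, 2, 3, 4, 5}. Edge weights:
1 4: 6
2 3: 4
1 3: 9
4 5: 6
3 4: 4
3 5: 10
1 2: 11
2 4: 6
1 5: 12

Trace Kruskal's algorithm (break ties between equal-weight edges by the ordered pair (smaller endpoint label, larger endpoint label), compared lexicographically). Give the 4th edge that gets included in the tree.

Sort edges by weight, then run Kruskal:
2 3 (4): add — endpoints in different components.
3 4 (4): add — endpoints in different components.
1 4 (6): add — endpoints in different components.
2 4 (6): skip — 2 and 4 already connected.
4 5 (6): add — endpoints in different components.
The 4th edge added is 4 5.

4-5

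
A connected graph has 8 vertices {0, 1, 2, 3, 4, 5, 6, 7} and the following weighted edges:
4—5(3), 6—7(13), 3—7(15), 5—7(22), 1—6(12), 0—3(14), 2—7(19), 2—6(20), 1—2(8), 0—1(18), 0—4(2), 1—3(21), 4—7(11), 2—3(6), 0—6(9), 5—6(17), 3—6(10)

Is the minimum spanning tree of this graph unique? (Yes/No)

Yes

Sort edges by weight, then run Kruskal:
0—4 (2): add — endpoints in different components.
4—5 (3): add — endpoints in different components.
2—3 (6): add — endpoints in different components.
1—2 (8): add — endpoints in different components.
0—6 (9): add — endpoints in different components.
3—6 (10): add — endpoints in different components.
4—7 (11): add — endpoints in different components.
Every non-tree edge has weight strictly greater than the heaviest edge on the tree path between its endpoints, so the MST is unique.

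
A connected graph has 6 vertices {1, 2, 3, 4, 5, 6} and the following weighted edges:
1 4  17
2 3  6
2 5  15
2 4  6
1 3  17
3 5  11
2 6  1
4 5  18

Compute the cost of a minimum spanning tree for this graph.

Sort edges by weight, then run Kruskal:
2 6 (1): add — endpoints in different components.
2 3 (6): add — endpoints in different components.
2 4 (6): add — endpoints in different components.
3 5 (11): add — endpoints in different components.
2 5 (15): skip — 2 and 5 already connected.
1 3 (17): add — endpoints in different components.
MST edges: 2 6, 2 3, 2 4, 3 5, 1 3; total weight 1+6+6+11+17 = 41.

41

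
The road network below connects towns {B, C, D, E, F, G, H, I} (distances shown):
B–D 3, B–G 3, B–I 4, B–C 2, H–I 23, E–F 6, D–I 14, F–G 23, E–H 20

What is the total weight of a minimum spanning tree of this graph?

Sort edges by weight, then run Kruskal:
B–C (2): add — endpoints in different components.
B–D (3): add — endpoints in different components.
B–G (3): add — endpoints in different components.
B–I (4): add — endpoints in different components.
E–F (6): add — endpoints in different components.
D–I (14): skip — D and I already connected.
E–H (20): add — endpoints in different components.
F–G (23): add — endpoints in different components.
MST edges: B–C, B–D, B–G, B–I, E–F, E–H, F–G; total weight 2+3+3+4+6+20+23 = 61.

61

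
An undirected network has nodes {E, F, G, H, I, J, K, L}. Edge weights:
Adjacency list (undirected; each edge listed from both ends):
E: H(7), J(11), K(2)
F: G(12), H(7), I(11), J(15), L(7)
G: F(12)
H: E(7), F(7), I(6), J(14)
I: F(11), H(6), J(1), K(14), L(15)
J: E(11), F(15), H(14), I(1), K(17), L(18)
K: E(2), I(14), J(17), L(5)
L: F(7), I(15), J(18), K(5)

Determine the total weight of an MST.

Prim's algorithm from G:
Step 1: cheapest edge leaving the tree is F—G (12); add F.
Step 2: cheapest edge leaving the tree is F—H (7); add H.
Step 3: cheapest edge leaving the tree is H—I (6); add I.
Step 4: cheapest edge leaving the tree is I—J (1); add J.
Step 5: cheapest edge leaving the tree is E—H (7); add E.
Step 6: cheapest edge leaving the tree is E—K (2); add K.
Step 7: cheapest edge leaving the tree is K—L (5); add L.
MST edges: F—G, F—H, H—I, I—J, E—H, E—K, K—L; total weight 12+7+6+1+7+2+5 = 40.

40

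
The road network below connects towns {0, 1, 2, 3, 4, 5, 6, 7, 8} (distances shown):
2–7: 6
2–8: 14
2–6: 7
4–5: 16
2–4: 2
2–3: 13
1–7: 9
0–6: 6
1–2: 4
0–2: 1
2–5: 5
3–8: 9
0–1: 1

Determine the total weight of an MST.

43

Prim's algorithm from 6:
Step 1: cheapest edge leaving the tree is 0–6 (6); add 0.
Step 2: cheapest edge leaving the tree is 0–1 (1); add 1.
Step 3: cheapest edge leaving the tree is 0–2 (1); add 2.
Step 4: cheapest edge leaving the tree is 2–4 (2); add 4.
Step 5: cheapest edge leaving the tree is 2–5 (5); add 5.
Step 6: cheapest edge leaving the tree is 2–7 (6); add 7.
Step 7: cheapest edge leaving the tree is 2–3 (13); add 3.
Step 8: cheapest edge leaving the tree is 3–8 (9); add 8.
MST edges: 0–6, 0–1, 0–2, 2–4, 2–5, 2–7, 2–3, 3–8; total weight 6+1+1+2+5+6+13+9 = 43.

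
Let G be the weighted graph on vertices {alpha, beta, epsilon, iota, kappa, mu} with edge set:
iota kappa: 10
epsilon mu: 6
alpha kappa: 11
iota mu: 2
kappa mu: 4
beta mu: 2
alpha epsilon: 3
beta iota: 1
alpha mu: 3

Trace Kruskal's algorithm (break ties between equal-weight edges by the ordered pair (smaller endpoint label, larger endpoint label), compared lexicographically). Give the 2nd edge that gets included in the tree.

beta-mu

Kruskal: consider edges lightest-first.
beta iota (1): add — endpoints in different components.
beta mu (2): add — endpoints in different components.
iota mu (2): skip — iota and mu already connected.
alpha epsilon (3): add — endpoints in different components.
alpha mu (3): add — endpoints in different components.
kappa mu (4): add — endpoints in different components.
The 2nd edge added is beta mu.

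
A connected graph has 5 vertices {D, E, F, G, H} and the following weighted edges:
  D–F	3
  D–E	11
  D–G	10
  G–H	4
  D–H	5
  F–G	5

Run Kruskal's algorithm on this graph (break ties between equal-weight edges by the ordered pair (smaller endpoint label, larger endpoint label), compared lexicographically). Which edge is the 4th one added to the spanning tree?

D-E

Kruskal: consider edges lightest-first.
D–F (3): add. Components now {D,F} {E} {G} {H}
G–H (4): add. Components now {D,F} {E} {G,H}
D–H (5): add. Components now {D,F,G,H} {E}
F–G (5): skip — F and G already connected.
D–G (10): skip — D and G already connected.
D–E (11): add. Components now {D,E,F,G,H}
The 4th edge added is D–E.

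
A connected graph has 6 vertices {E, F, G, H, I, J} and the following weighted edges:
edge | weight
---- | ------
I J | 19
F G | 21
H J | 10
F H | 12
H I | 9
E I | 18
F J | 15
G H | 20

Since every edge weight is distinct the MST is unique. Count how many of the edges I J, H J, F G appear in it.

1

Kruskal's algorithm — process edges by increasing weight (ties by edge label):
H I (9): add. Components now {E} {F} {G} {H,I} {J}
H J (10): add. Components now {E} {F} {G} {H,I,J}
F H (12): add. Components now {E} {F,H,I,J} {G}
F J (15): skip — F and J already connected.
E I (18): add. Components now {E,F,H,I,J} {G}
I J (19): skip — I and J already connected.
G H (20): add. Components now {E,F,G,H,I,J}
MST edge set: {H I, H J, F H, E I, G H}.
Of the listed edges, {H J} are in the MST → 1.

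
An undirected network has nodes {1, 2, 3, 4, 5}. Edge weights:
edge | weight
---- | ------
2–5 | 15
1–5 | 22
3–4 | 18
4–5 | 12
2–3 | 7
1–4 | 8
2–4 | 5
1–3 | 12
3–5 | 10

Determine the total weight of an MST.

30

Prim, starting at 5.
Step 1: cheapest edge leaving the tree is 3–5 (10); add 3.
Step 2: cheapest edge leaving the tree is 2–3 (7); add 2.
Step 3: cheapest edge leaving the tree is 2–4 (5); add 4.
Step 4: cheapest edge leaving the tree is 1–4 (8); add 1.
MST edges: 3–5, 2–3, 2–4, 1–4; total weight 10+7+5+8 = 30.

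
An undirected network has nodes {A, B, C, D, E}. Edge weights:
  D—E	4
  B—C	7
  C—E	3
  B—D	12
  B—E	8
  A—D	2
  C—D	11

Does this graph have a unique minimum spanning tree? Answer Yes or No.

Yes

Kruskal's algorithm — process edges by increasing weight (ties by edge label):
A—D (2): add. Components now {A,D} {B} {C} {E}
C—E (3): add. Components now {A,D} {B} {C,E}
D—E (4): add. Components now {A,C,D,E} {B}
B—C (7): add. Components now {A,B,C,D,E}
Every non-tree edge has weight strictly greater than the heaviest edge on the tree path between its endpoints, so the MST is unique.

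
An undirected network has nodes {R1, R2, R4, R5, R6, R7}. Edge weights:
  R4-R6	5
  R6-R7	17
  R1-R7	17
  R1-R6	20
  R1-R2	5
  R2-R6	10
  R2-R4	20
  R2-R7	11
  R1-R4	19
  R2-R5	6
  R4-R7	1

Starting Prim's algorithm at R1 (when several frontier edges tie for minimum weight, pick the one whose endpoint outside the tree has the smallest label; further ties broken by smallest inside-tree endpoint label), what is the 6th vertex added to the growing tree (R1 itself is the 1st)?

R7

Prim, starting at R1.
Step 1: cheapest edge leaving the tree is R1-R2 (5); add R2.
Step 2: cheapest edge leaving the tree is R2-R5 (6); add R5.
Step 3: cheapest edge leaving the tree is R2-R6 (10); add R6.
Step 4: cheapest edge leaving the tree is R4-R6 (5); add R4.
Step 5: cheapest edge leaving the tree is R4-R7 (1); add R7.
Vertex order: R1, R2, R5, R6, R4, R7. The 6th vertex is R7.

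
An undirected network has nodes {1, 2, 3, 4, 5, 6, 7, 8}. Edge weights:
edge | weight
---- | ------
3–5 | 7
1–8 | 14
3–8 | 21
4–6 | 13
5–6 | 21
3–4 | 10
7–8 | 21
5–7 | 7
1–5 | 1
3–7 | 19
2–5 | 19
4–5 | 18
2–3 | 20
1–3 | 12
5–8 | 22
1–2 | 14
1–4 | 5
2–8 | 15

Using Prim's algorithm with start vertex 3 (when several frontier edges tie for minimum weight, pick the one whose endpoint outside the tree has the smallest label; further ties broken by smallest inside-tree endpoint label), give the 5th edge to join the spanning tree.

4-6

Prim's algorithm from 3:
Step 1: cheapest edge leaving the tree is 3–5 (7); add 5.
Step 2: cheapest edge leaving the tree is 1–5 (1); add 1.
Step 3: cheapest edge leaving the tree is 1–4 (5); add 4.
Step 4: cheapest edge leaving the tree is 5–7 (7); add 7.
Step 5: cheapest edge leaving the tree is 4–6 (13); add 6.
Step 6: cheapest edge leaving the tree is 1–2 (14); add 2.
Step 7: cheapest edge leaving the tree is 1–8 (14); add 8.
The 5th edge added is 4–6.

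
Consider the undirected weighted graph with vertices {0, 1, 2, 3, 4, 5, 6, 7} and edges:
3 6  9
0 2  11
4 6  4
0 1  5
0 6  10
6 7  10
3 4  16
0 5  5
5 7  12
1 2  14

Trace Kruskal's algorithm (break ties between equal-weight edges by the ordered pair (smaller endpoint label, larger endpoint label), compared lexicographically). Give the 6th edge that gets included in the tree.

Kruskal's algorithm — process edges by increasing weight (ties by edge label):
4 6 (4): add — endpoints in different components.
0 1 (5): add — endpoints in different components.
0 5 (5): add — endpoints in different components.
3 6 (9): add — endpoints in different components.
0 6 (10): add — endpoints in different components.
6 7 (10): add — endpoints in different components.
0 2 (11): add — endpoints in different components.
The 6th edge added is 6 7.

6-7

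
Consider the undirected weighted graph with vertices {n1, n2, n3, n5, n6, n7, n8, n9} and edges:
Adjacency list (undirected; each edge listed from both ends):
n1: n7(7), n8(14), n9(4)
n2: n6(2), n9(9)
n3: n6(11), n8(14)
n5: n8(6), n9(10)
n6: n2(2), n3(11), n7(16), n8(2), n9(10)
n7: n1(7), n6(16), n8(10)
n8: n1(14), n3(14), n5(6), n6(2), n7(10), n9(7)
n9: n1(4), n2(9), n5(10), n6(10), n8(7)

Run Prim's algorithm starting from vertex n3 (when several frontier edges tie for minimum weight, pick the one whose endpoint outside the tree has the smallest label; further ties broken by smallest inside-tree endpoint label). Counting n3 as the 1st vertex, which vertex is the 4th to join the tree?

Prim, starting at n3.
Step 1: cheapest edge leaving the tree is n3–n6 (11); add n6.
Step 2: cheapest edge leaving the tree is n2–n6 (2); add n2.
Step 3: cheapest edge leaving the tree is n6–n8 (2); add n8.
Step 4: cheapest edge leaving the tree is n5–n8 (6); add n5.
Step 5: cheapest edge leaving the tree is n8–n9 (7); add n9.
Step 6: cheapest edge leaving the tree is n1–n9 (4); add n1.
Step 7: cheapest edge leaving the tree is n1–n7 (7); add n7.
Vertex order: n3, n6, n2, n8, n5, n9, n1, n7. The 4th vertex is n8.

n8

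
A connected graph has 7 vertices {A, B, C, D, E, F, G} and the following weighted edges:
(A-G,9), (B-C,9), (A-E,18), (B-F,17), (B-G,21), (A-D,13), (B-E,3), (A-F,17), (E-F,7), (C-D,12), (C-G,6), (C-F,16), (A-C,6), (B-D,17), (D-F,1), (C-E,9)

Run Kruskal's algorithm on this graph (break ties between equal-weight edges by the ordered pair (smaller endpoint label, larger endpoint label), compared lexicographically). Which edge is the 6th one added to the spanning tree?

Kruskal's algorithm — process edges by increasing weight (ties by edge label):
D-F (1): add. Components now {A} {B} {C} {D,F} {E} {G}
B-E (3): add. Components now {A} {B,E} {C} {D,F} {G}
A-C (6): add. Components now {A,C} {B,E} {D,F} {G}
C-G (6): add. Components now {A,C,G} {B,E} {D,F}
E-F (7): add. Components now {A,C,G} {B,D,E,F}
A-G (9): skip — A and G already connected.
B-C (9): add. Components now {A,B,C,D,E,F,G}
The 6th edge added is B-C.

B-C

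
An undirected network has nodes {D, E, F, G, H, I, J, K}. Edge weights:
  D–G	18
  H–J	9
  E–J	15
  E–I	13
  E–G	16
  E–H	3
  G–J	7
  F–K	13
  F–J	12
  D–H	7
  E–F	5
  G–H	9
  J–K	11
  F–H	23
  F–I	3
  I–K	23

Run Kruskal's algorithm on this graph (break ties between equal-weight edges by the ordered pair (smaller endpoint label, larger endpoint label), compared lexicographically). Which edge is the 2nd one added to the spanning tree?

F-I

Sort edges by weight, then run Kruskal:
E–H (3): add — endpoints in different components.
F–I (3): add — endpoints in different components.
E–F (5): add — endpoints in different components.
D–H (7): add — endpoints in different components.
G–J (7): add — endpoints in different components.
G–H (9): add — endpoints in different components.
H–J (9): skip — H and J already connected.
J–K (11): add — endpoints in different components.
The 2nd edge added is F–I.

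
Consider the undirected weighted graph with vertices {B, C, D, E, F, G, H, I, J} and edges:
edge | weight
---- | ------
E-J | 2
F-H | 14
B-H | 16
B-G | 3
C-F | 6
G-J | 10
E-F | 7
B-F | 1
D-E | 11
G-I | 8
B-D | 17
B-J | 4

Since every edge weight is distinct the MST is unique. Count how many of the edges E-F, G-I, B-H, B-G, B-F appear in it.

Kruskal: consider edges lightest-first.
B-F (1): add — endpoints in different components.
E-J (2): add — endpoints in different components.
B-G (3): add — endpoints in different components.
B-J (4): add — endpoints in different components.
C-F (6): add — endpoints in different components.
E-F (7): skip — E and F already connected.
G-I (8): add — endpoints in different components.
G-J (10): skip — G and J already connected.
D-E (11): add — endpoints in different components.
F-H (14): add — endpoints in different components.
MST edge set: {B-F, E-J, B-G, B-J, C-F, G-I, D-E, F-H}.
Of the listed edges, {G-I, B-G, B-F} are in the MST → 3.

3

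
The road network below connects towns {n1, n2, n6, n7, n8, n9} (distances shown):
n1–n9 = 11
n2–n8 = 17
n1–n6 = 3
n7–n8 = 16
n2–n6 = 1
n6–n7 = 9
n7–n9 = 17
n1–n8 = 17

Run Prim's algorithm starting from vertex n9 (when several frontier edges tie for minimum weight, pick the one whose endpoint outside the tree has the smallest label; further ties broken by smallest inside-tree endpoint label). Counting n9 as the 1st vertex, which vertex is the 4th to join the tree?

n2

Grow the tree from n9 using Prim:
Step 1: frontier [n1–n9 11, n7–n9 17] → take n1–n9 (11); add n1.
Step 2: frontier [n1–n6 3, n1–n8 17, n7–n9 17] → take n1–n6 (3); add n6.
Step 3: frontier [n1–n8 17, n2–n6 1, n6–n7 9, n7–n9 17] → take n2–n6 (1); add n2.
Step 4: frontier [n1–n8 17, n2–n8 17, n6–n7 9, n7–n9 17] → take n6–n7 (9); add n7.
Step 5: frontier [n1–n8 17, n2–n8 17, n7–n8 16] → take n7–n8 (16); add n8.
Vertex order: n9, n1, n6, n2, n7, n8. The 4th vertex is n2.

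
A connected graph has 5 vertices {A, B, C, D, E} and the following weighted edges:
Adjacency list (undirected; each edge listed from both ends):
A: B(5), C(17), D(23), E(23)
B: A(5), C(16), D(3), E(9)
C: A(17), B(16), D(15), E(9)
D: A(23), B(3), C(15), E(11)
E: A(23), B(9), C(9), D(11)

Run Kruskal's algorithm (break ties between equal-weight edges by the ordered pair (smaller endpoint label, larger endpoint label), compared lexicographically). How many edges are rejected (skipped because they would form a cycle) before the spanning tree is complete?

0

Kruskal's algorithm — process edges by increasing weight (ties by edge label):
B D (3): add — endpoints in different components.
A B (5): add — endpoints in different components.
B E (9): add — endpoints in different components.
C E (9): add — endpoints in different components.
Edges rejected before the tree was complete: 0.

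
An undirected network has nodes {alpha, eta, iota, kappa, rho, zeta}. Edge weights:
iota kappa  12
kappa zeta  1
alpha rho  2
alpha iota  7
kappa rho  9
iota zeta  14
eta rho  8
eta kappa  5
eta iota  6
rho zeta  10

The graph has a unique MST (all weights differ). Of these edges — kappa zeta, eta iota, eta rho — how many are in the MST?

2

Sort edges by weight, then run Kruskal:
kappa zeta (1): add — endpoints in different components.
alpha rho (2): add — endpoints in different components.
eta kappa (5): add — endpoints in different components.
eta iota (6): add — endpoints in different components.
alpha iota (7): add — endpoints in different components.
MST edge set: {kappa zeta, alpha rho, eta kappa, eta iota, alpha iota}.
Of the listed edges, {kappa zeta, eta iota} are in the MST → 2.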